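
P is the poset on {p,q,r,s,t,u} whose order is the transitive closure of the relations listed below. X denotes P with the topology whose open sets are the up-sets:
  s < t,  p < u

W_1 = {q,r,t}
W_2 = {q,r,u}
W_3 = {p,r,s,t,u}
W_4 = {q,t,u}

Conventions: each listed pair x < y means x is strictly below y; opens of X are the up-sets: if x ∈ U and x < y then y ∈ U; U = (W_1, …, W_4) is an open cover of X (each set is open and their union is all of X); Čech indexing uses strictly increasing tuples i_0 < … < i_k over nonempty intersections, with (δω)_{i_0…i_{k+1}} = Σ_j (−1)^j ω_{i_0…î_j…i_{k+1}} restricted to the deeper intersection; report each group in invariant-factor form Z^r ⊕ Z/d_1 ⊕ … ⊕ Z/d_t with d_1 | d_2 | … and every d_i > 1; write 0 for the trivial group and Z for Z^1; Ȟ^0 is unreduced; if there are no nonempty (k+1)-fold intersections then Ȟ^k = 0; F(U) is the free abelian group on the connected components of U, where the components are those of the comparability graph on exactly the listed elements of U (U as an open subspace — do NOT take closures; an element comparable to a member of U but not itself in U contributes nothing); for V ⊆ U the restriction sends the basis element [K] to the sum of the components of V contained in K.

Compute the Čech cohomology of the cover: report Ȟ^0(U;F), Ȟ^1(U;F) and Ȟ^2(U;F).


nonempty intersections:
  W12={q,r} W13={r,t} W14={q,t} W23={r,u} W24={q,u} W34={t,u}
  W123={r} W124={q} W134={t} W234={u}
components per intersection:
  W1: {q} {r} {t}
  W2: {q} {r} {u}
  W3: {p,u} {r} {s,t}
  W4: {q} {t} {u}
  W12: {q} {r}
  W13: {r} {t}
  W14: {q} {t}
  W23: {r} {u}
  W24: {q} {u}
  W34: {t} {u}
  W123: {r}
  W124: {q}
  W134: {t}
  W234: {u}
C dims 12,12,4; δ0: rk 8, SNF 1^8; δ1: rk 4, SNF 1^4
Ȟ^0: (12−8)−0=4 ⇒ Z^4
Ȟ^1: (12−4)−8=0 ⇒ 0
Ȟ^2: (4−0)−4=0 ⇒ 0

Ȟ^0 = Z^4, Ȟ^1 = 0 and Ȟ^2 = 0


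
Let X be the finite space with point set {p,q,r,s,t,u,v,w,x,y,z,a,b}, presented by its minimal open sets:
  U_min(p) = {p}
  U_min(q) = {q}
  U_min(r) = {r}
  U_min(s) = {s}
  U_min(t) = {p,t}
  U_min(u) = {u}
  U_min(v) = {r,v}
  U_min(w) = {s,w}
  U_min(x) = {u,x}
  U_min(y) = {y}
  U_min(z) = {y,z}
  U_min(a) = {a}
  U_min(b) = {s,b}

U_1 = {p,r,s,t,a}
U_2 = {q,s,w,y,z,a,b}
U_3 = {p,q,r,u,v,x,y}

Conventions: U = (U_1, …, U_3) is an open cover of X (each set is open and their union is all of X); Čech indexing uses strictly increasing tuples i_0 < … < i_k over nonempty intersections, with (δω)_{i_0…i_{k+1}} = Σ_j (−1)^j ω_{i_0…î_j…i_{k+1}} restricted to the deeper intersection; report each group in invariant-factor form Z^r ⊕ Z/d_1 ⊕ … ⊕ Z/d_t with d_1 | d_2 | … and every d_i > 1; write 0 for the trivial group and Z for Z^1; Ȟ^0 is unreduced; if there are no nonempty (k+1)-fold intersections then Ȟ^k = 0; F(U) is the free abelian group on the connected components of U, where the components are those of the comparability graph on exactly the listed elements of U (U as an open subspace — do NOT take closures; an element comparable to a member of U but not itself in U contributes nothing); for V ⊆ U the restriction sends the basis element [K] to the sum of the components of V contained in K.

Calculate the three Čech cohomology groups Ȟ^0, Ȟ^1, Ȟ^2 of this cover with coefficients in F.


Ȟ^0(U;F) ≅ Z^7, Ȟ^1(U;F) ≅ 0, Ȟ^2(U;F) ≅ 0

nerve of the cover:
  U12={s,a} U13={p,r} U23={q,y}
components per intersection:
  U1: {p,t} {r} {s} {a}
  U2: {q} {s,w,b} {y,z} {a}
  U3: {p} {q} {r,v} {u,x} {y}
  U12: {s} {a}
  U13: {p} {r}
  U23: {q} {y}
C dims 13,6; δ0: rk 6, SNF 1^6
Ȟ^0 = (13 − 6) − 0 = 7, so Ȟ^0 ≅ Z^7
Ȟ^1 = (6 − 0) − 6 = 0, so Ȟ^1 ≅ 0
Ȟ^2 = (0 − 0) − 0 = 0, so Ȟ^2 ≅ 0


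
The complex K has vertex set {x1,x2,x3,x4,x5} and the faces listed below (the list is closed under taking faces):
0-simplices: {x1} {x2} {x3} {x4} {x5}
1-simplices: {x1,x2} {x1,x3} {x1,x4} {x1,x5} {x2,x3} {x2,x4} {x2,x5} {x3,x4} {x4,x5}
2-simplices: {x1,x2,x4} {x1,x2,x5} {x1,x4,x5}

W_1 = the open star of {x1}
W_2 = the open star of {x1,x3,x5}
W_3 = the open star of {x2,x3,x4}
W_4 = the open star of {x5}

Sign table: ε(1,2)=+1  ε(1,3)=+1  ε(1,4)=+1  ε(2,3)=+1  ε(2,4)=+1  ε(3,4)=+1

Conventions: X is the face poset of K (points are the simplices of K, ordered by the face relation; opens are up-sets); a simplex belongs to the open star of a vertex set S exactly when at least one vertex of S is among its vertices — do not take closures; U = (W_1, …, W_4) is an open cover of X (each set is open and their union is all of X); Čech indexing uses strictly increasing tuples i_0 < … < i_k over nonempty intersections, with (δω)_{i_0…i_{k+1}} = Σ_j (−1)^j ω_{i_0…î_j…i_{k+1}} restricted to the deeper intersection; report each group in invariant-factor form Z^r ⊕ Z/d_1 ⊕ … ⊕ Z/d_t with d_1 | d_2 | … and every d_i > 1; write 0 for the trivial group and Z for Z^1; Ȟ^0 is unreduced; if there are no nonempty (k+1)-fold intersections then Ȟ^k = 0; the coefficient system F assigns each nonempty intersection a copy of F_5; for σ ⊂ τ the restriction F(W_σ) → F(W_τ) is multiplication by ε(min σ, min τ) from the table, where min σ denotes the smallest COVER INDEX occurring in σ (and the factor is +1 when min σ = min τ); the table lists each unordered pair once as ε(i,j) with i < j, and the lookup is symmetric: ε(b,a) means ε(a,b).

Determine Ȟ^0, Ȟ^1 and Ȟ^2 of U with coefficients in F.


Ȟ^0 = Z/5, Ȟ^1 = 0 and Ȟ^2 = 0

intersection data:
  W1={{x1},{x1,x2},{x1,x3},{x1,x4},{x1,x5},{x1,x2,x4},{x1,x2,x5},{x1,x4,x5}} W2={{x1},{x3},{x5},{x1,x2},{x1,x3},{x1,x4},{x1,x5},{x2,x3},{x2,x5},{x3,x4},{x4,x5},{x1,x2,x4},{x1,x2,x5},{x1,x4,x5}} W3={{x2},{x3},{x4},{x1,x2},{x1,x3},{x1,x4},{x2,x3},{x2,x4},{x2,x5},{x3,x4},{x4,x5},{x1,x2,x4},{x1,x2,x5},{x1,x4,x5}} W4={{x5},{x1,x5},{x2,x5},{x4,x5},{x1,x2,x5},{x1,x4,x5}}
  W12={{x1},{x1,x2},{x1,x3},{x1,x4},{x1,x5},{x1,x2,x4},{x1,x2,x5},{x1,x4,x5}} W13={{x1,x2},{x1,x3},{x1,x4},{x1,x2,x4},{x1,x2,x5},{x1,x4,x5}} W14={{x1,x5},{x1,x2,x5},{x1,x4,x5}} W23={{x3},{x1,x2},{x1,x3},{x1,x4},{x2,x3},{x2,x5},{x3,x4},{x4,x5},{x1,x2,x4},{x1,x2,x5},{x1,x4,x5}} W24={{x5},{x1,x5},{x2,x5},{x4,x5},{x1,x2,x5},{x1,x4,x5}} W34={{x2,x5},{x4,x5},{x1,x2,x5},{x1,x4,x5}}
  W123={{x1,x2},{x1,x3},{x1,x4},{x1,x2,x4},{x1,x2,x5},{x1,x4,x5}} W124={{x1,x5},{x1,x2,x5},{x1,x4,x5}} W134={{x1,x2,x5},{x1,x4,x5}} W234={{x2,x5},{x4,x5},{x1,x2,x5},{x1,x4,x5}}
  W1234={{x1,x2,x5},{x1,x4,x5}}
C dims 4,6,4,1; δ0: rk_F5 3; δ1: rk_F5 3; δ2: rk_F5 1
Ȟ^0 = (4 − 3) − 0 = 1, so Ȟ^0 ≅ Z/5
Ȟ^1 = (6 − 3) − 3 = 0, so Ȟ^1 ≅ 0
Ȟ^2 = (4 − 1) − 3 = 0, so Ȟ^2 ≅ 0


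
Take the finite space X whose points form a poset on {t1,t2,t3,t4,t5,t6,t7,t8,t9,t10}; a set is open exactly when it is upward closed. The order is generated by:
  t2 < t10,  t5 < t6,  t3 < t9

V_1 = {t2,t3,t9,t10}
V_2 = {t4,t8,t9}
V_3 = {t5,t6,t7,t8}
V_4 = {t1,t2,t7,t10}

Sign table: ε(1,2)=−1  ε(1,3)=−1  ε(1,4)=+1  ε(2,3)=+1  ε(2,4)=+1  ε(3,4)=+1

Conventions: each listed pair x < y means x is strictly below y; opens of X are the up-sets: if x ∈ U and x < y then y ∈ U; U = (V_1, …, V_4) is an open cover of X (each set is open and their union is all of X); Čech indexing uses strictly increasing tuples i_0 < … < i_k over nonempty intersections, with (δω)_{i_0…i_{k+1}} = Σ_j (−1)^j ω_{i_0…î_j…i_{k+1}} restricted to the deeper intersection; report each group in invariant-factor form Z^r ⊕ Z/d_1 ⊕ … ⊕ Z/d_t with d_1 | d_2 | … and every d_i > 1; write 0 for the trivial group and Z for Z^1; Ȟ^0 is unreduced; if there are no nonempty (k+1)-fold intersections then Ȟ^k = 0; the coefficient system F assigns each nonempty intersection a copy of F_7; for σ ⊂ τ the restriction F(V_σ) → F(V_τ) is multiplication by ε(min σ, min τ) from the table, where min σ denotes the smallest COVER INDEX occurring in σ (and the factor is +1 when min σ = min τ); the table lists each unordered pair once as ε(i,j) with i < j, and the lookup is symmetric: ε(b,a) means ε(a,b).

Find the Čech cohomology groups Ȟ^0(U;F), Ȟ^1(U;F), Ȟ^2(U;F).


Ȟ^0(U;F) ≅ 0; Ȟ^1(U;F) ≅ 0; Ȟ^2(U;F) ≅ 0

nonempty overlaps:
  V12={t9} V14={t2,t10} V23={t8} V34={t7}
C dims 4,4; δ0: rk_F7 4
degree 0: 4−4−0 = 0 → Ȟ^0 ≅ 0
degree 1: 4−0−4 = 0 → Ȟ^1 ≅ 0
degree 2: 0−0−0 = 0 → Ȟ^2 ≅ 0


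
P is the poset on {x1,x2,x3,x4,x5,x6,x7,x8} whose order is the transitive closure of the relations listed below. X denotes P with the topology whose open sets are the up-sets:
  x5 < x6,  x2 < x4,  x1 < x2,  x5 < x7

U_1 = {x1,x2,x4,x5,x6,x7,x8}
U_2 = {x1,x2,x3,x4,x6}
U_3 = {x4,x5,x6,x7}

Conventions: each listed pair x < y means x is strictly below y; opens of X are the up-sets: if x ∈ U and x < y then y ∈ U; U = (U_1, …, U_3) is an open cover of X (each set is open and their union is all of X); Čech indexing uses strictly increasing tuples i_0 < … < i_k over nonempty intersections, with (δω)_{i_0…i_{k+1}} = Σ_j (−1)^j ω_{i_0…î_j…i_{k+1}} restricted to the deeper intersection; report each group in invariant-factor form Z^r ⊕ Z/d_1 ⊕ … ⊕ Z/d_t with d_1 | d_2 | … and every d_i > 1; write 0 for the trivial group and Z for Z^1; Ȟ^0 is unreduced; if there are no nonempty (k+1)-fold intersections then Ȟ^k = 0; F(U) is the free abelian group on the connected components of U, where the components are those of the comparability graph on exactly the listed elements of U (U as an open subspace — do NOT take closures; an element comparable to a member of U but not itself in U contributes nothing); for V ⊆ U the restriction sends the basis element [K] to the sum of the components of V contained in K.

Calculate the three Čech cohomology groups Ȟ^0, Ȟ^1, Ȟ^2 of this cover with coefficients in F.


cover nerve:
  U12={x1,x2,x4,x6} U13={x4,x5,x6,x7} U23={x4,x6}
  U123={x4,x6}
components per intersection:
  U1: {x1,x2,x4} {x5,x6,x7} {x8}
  U2: {x1,x2,x4} {x3} {x6}
  U3: {x4} {x5,x6,x7}
  U12: {x1,x2,x4} {x6}
  U13: {x4} {x5,x6,x7}
  U23: {x4} {x6}
  U123: {x4} {x6}
C dims 8,6,2; δ0: rk 4, SNF 1^4; δ1: rk 2, SNF 1^2
Ȟ^0: (8−4)−0=4 ⇒ Z^4
Ȟ^1: (6−2)−4=0 ⇒ 0
Ȟ^2: (2−0)−2=0 ⇒ 0

Ȟ^0(U;F) ≅ Z^4, Ȟ^1(U;F) ≅ 0 and Ȟ^2(U;F) ≅ 0


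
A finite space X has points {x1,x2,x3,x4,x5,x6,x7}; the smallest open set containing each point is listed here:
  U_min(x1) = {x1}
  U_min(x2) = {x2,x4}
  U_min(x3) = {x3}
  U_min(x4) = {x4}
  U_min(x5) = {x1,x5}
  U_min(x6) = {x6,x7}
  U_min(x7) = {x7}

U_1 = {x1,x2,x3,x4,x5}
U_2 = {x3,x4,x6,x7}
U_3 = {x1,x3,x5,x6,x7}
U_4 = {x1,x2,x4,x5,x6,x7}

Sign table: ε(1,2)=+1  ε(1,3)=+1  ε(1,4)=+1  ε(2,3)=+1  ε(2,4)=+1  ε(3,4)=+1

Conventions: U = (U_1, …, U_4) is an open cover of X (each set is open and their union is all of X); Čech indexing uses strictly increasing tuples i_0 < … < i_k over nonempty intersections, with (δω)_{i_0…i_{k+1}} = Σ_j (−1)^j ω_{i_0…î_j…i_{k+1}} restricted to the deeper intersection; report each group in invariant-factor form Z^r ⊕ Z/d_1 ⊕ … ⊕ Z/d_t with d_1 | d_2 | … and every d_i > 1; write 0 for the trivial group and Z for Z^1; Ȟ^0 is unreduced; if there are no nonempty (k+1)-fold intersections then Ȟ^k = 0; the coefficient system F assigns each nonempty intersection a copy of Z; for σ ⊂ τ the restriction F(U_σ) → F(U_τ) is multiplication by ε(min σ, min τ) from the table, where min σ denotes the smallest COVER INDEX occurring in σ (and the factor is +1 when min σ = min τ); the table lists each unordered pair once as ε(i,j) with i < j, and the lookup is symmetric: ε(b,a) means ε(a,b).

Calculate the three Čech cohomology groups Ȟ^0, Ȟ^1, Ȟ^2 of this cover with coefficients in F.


Ȟ^0(U;F) ≅ Z, Ȟ^1(U;F) ≅ 0 and Ȟ^2(U;F) ≅ Z

nonempty intersections:
  U12={x3,x4} U13={x1,x3,x5} U14={x1,x2,x4,x5} U23={x3,x6,x7} U24={x4,x6,x7} U34={x1,x5,x6,x7}
  U123={x3} U124={x4} U134={x1,x5} U234={x6,x7}
C dims 4,6,4; δ0: rk 3, SNF 1^3; δ1: rk 3, SNF 1^3
Ȟ^0: (4−3)−0=1 ⇒ Z
Ȟ^1: (6−3)−3=0 ⇒ 0
Ȟ^2: (4−0)−3=1 ⇒ Z


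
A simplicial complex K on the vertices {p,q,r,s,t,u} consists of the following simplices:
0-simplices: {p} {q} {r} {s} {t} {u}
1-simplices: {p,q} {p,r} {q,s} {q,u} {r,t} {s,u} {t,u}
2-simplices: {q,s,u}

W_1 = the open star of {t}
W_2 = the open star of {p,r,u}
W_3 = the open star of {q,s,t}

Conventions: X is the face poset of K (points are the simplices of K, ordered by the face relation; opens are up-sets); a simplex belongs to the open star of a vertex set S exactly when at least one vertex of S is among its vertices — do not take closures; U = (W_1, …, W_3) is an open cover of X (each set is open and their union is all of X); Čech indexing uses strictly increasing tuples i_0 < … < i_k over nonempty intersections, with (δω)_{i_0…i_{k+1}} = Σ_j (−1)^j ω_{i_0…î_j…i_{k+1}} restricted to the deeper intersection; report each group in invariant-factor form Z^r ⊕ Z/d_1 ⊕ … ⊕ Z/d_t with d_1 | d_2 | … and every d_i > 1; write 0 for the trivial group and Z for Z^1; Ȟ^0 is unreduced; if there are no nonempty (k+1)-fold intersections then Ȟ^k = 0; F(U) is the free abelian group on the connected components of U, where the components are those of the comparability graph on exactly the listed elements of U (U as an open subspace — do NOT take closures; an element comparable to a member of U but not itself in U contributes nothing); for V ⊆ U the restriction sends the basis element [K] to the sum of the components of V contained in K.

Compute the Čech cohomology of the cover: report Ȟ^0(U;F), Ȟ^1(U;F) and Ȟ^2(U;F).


intersection data:
  W1={{t},{r,t},{t,u}} W2={{p},{r},{u},{p,q},{p,r},{q,u},{r,t},{s,u},{t,u},{q,s,u}} W3={{q},{s},{t},{p,q},{q,s},{q,u},{r,t},{s,u},{t,u},{q,s,u}}
  W12={{r,t},{t,u}} W13={{t},{r,t},{t,u}} W23={{p,q},{q,u},{r,t},{s,u},{t,u},{q,s,u}}
  W123={{r,t},{t,u}}
components per intersection:
  W1: {{t},{r,t},{t,u}}
  W2: {{p},{r},{p,q},{p,r},{r,t}} {{u},{q,u},{s,u},{t,u},{q,s,u}}
  W3: {{q},{s},{p,q},{q,s},{q,u},{s,u},{q,s,u}} {{t},{r,t},{t,u}}
  W12: {{r,t}} {{t,u}}
  W13: {{t},{r,t},{t,u}}
  W23: {{p,q}} {{q,u},{s,u},{q,s,u}} {{r,t}} {{t,u}}
  W123: {{r,t}} {{t,u}}
C dims 5,7,2; δ0: rk 4, SNF 1^4; δ1: rk 2, SNF 1^2
Ȟ^0 = (5 − 4) − 0 = 1, so Ȟ^0 ≅ Z
Ȟ^1 = (7 − 2) − 4 = 1, so Ȟ^1 ≅ Z
Ȟ^2 = (2 − 0) − 2 = 0, so Ȟ^2 ≅ 0

Ȟ^0 ≅ Z, Ȟ^1 ≅ Z, Ȟ^2 ≅ 0


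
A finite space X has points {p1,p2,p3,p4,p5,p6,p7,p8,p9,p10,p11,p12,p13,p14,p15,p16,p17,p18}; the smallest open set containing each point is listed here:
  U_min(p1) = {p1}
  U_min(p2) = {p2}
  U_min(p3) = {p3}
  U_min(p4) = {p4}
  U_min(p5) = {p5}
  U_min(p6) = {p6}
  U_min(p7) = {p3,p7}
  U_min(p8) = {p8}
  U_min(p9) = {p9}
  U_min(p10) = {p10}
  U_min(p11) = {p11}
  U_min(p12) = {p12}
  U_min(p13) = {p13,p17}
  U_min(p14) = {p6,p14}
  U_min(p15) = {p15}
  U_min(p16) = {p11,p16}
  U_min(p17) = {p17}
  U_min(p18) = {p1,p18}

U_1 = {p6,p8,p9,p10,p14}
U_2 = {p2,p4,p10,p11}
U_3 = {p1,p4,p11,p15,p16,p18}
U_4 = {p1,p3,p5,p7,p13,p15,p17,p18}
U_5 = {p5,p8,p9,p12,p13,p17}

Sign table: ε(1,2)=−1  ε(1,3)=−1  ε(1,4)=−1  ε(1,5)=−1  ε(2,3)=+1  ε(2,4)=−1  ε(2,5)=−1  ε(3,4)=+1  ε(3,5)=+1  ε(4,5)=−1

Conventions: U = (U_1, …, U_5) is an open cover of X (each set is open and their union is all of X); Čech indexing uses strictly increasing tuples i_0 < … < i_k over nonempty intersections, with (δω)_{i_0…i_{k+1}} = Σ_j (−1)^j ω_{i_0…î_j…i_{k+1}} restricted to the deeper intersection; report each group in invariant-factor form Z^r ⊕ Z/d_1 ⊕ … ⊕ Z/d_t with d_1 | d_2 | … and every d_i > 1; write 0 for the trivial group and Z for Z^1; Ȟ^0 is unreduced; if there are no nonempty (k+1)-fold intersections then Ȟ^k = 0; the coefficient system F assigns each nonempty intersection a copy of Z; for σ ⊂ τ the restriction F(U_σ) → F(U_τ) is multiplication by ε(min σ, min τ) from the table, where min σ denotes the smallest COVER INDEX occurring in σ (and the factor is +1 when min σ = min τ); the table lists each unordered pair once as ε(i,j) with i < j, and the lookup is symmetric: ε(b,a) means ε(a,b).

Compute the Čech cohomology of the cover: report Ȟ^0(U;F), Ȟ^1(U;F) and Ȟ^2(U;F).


nonempty intersections:
  U12={p10} U15={p8,p9} U23={p4,p11} U34={p1,p15,p18} U45={p5,p13,p17}
C dims 5,5; δ0: rk 5, SNF 1^4·2
Ȟ^0: (5−5)−0=0 ⇒ 0
Ȟ^1: (5−0)−5=0 plus torsion [2] ⇒ Z/2
Ȟ^2: (0−0)−0=0 ⇒ 0

Ȟ^0 ≅ 0, Ȟ^1 ≅ Z/2 and Ȟ^2 ≅ 0


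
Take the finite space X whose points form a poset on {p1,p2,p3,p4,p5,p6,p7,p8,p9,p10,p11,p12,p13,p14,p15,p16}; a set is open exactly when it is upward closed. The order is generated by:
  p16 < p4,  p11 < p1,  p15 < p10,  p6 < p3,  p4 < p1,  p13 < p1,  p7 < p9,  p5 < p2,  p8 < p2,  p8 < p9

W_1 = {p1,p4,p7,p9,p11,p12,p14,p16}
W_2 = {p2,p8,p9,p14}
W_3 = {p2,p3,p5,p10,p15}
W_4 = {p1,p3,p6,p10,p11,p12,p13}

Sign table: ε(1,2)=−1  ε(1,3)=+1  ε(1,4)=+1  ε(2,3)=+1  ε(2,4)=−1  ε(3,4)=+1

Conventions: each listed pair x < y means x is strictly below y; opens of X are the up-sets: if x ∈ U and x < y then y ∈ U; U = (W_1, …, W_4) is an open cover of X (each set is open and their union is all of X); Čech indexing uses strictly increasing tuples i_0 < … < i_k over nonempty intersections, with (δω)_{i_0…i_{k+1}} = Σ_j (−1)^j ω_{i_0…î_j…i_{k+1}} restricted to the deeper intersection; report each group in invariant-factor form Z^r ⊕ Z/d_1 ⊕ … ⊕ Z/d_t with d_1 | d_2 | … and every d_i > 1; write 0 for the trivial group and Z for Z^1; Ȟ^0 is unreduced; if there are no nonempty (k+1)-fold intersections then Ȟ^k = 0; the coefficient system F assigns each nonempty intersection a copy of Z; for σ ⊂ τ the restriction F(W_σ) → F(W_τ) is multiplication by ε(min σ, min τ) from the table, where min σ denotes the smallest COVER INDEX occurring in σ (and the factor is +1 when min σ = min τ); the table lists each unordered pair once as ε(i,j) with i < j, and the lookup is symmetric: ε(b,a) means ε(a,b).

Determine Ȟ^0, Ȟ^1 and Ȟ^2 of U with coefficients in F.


nonempty overlaps:
  W12={p9,p14} W14={p1,p11,p12} W23={p2} W34={p3,p10}
C dims 4,4; δ0: rk 4, SNF 1^3·2
degree 0: 4−4−0 = 0 → Ȟ^0 ≅ 0
degree 1: 4−0−4 = 0 plus torsion [2] → Ȟ^1 ≅ Z/2
degree 2: 0−0−0 = 0 → Ȟ^2 ≅ 0

Ȟ^0 ≅ 0, Ȟ^1 ≅ Z/2, Ȟ^2 ≅ 0


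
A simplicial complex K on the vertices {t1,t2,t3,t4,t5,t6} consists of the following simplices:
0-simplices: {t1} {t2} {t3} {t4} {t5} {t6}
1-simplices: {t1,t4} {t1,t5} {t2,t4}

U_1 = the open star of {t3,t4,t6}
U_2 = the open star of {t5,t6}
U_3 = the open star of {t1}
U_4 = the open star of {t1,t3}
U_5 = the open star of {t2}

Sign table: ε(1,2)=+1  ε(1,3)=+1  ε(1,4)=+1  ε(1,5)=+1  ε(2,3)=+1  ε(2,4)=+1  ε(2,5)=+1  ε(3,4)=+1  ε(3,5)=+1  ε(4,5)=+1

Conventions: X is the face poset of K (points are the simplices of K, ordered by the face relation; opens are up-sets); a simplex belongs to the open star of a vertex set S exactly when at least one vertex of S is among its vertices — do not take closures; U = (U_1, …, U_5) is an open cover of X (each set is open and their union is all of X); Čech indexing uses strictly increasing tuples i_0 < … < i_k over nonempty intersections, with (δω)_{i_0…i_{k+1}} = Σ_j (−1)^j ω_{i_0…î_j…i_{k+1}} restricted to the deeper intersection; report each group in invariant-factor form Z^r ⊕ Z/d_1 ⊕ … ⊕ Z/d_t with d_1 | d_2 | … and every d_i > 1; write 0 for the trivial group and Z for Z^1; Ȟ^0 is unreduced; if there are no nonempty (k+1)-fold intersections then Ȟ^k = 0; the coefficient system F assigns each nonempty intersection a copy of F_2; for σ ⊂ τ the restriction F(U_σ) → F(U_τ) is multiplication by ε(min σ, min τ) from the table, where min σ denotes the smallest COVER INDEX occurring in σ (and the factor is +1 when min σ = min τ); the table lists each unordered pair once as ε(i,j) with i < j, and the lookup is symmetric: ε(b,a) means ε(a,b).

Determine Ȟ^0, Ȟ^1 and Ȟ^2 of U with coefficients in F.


nerve of the cover:
  U1={{t3},{t4},{t6},{t1,t4},{t2,t4}} U2={{t5},{t6},{t1,t5}} U3={{t1},{t1,t4},{t1,t5}} U4={{t1},{t3},{t1,t4},{t1,t5}} U5={{t2},{t2,t4}}
  U12={{t6}} U13={{t1,t4}} U14={{t3},{t1,t4}} U15={{t2,t4}} U23={{t1,t5}} U24={{t1,t5}} U34={{t1},{t1,t4},{t1,t5}}
  U134={{t1,t4}} U234={{t1,t5}}
C dims 5,7,2; δ0: rk_F2 4; δ1: rk_F2 2
Ȟ^0 = (5 − 4) − 0 = 1, so Ȟ^0 ≅ Z/2
Ȟ^1 = (7 − 2) − 4 = 1, so Ȟ^1 ≅ Z/2
Ȟ^2 = (2 − 0) − 2 = 0, so Ȟ^2 ≅ 0

Ȟ^0(U;F) ≅ Z/2,  Ȟ^1(U;F) ≅ Z/2,  Ȟ^2(U;F) ≅ 0


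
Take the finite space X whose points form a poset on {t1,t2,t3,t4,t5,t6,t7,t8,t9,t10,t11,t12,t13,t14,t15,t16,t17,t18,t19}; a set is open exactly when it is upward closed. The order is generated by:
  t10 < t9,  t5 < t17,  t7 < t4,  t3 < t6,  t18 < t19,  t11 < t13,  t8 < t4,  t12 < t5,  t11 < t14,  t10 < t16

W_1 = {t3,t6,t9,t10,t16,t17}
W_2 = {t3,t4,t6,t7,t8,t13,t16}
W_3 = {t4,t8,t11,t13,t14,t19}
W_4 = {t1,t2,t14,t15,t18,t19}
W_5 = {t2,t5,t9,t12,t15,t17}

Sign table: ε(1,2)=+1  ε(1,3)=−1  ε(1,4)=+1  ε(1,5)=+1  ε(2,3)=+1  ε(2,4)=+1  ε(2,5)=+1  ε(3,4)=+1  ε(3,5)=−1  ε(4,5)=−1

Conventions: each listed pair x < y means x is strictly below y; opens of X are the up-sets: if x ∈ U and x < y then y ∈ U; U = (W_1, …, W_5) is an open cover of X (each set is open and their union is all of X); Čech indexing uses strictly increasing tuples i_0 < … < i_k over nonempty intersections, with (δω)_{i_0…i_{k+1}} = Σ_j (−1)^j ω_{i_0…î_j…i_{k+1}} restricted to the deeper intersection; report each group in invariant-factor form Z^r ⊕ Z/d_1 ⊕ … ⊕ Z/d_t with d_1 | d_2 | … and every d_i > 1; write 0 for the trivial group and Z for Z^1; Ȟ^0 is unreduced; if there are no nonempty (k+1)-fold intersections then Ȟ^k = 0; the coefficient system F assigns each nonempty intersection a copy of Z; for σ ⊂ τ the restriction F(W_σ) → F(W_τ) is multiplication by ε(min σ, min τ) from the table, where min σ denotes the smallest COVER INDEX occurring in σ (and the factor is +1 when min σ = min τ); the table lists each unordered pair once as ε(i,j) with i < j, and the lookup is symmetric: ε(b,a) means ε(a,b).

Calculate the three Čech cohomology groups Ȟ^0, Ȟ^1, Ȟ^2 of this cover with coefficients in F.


nonempty overlaps:
  W12={t3,t6,t16} W15={t9,t17} W23={t4,t8,t13} W34={t14,t19} W45={t2,t15}
C dims 5,5; δ0: rk 5, SNF 1^4·2
degree 0: 5−5−0 = 0 → Ȟ^0 ≅ 0
degree 1: 5−0−5 = 0 plus torsion [2] → Ȟ^1 ≅ Z/2
degree 2: 0−0−0 = 0 → Ȟ^2 ≅ 0

Ȟ^0 ≅ 0, Ȟ^1 ≅ Z/2 and Ȟ^2 ≅ 0


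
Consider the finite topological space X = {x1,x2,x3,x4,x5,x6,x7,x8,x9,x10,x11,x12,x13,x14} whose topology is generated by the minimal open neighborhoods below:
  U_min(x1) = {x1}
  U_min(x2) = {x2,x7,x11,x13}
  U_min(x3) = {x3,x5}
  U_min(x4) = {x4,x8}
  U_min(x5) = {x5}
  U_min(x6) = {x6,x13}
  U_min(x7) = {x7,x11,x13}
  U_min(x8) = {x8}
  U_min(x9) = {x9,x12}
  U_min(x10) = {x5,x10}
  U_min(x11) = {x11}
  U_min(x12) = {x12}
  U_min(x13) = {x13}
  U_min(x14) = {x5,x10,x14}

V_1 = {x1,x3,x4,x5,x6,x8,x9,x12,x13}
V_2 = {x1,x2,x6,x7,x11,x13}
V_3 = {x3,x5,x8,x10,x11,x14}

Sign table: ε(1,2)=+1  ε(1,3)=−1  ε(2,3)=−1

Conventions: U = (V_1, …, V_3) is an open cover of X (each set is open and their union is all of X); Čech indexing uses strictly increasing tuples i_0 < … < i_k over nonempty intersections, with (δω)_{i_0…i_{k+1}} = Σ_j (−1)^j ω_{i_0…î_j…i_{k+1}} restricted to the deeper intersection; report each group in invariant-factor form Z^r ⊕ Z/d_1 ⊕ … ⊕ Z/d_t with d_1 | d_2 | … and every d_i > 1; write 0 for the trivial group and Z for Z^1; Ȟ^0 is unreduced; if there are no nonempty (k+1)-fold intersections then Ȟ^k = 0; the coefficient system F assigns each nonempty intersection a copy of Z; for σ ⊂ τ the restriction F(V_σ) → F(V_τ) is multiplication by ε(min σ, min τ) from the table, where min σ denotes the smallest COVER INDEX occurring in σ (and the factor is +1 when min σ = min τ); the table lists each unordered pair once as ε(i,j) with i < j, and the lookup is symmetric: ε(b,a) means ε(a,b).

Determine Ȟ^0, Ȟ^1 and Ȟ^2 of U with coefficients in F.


Ȟ^0(U;F) ≅ Z, Ȟ^1(U;F) ≅ Z and Ȟ^2(U;F) ≅ 0

nonempty overlaps:
  V12={x1,x6,x13} V13={x3,x5,x8} V23={x11}
C dims 3,3; δ0: rk 2, SNF 1^2
degree 0: 3−2−0 = 1 → Ȟ^0 ≅ Z
degree 1: 3−0−2 = 1 → Ȟ^1 ≅ Z
degree 2: 0−0−0 = 0 → Ȟ^2 ≅ 0


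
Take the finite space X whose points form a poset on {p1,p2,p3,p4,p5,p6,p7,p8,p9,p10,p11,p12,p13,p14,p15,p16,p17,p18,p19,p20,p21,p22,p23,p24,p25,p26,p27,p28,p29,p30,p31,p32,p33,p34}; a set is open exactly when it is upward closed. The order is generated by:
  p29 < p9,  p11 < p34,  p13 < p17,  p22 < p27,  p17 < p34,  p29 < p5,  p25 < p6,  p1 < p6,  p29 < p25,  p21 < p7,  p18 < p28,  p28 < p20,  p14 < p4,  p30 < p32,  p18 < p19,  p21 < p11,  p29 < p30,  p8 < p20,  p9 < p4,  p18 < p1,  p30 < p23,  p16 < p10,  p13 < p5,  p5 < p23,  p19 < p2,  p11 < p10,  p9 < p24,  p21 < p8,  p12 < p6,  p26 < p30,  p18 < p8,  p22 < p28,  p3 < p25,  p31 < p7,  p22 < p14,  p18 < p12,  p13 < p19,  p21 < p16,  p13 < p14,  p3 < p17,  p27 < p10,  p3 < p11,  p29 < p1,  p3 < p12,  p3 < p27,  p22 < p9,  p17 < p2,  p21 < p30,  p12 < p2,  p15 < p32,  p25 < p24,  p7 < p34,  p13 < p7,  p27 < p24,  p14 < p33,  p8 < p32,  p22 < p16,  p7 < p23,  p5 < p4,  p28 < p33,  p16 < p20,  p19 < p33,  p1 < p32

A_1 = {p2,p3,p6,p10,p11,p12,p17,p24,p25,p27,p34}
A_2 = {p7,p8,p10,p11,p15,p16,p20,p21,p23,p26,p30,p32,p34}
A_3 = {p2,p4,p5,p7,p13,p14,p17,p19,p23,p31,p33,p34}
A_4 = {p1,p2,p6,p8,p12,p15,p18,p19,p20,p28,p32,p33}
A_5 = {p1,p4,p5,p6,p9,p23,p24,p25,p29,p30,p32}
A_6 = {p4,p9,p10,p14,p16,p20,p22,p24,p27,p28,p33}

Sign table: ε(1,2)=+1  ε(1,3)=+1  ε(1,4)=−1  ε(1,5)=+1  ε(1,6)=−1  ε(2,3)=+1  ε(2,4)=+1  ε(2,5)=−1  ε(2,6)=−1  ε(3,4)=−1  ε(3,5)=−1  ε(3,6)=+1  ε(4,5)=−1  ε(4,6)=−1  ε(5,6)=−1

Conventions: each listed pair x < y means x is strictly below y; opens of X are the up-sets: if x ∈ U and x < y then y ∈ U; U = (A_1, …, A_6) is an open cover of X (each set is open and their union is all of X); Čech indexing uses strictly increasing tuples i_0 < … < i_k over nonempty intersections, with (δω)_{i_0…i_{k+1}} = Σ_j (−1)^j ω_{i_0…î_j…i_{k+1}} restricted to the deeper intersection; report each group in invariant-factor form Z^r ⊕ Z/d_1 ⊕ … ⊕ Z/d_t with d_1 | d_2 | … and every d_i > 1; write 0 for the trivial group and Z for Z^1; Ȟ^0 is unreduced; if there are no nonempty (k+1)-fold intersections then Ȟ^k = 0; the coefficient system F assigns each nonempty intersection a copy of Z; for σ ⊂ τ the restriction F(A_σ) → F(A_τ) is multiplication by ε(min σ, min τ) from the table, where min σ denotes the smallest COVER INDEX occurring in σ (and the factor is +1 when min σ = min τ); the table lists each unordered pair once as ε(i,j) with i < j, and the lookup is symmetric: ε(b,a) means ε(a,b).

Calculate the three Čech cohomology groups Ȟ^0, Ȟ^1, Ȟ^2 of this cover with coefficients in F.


cover nerve:
  A12={p10,p11,p34} A13={p2,p17,p34} A14={p2,p6,p12} A15={p6,p24,p25} A16={p10,p24,p27} A23={p7,p23,p34} A24={p8,p15,p20,p32} A25={p23,p30,p32} A26={p10,p16,p20} A34={p2,p19,p33} A35={p4,p5,p23} A36={p4,p14,p33} A45={p1,p6,p32} A46={p20,p28,p33} A56={p4,p9,p24}
  A123={p34} A126={p10} A134={p2} A145={p6} A156={p24} A235={p23} A245={p32} A246={p20} A346={p33} A356={p4}
C dims 6,15,10; δ0: rk 6, SNF 1^5·2; δ1: rk 9, SNF 1^9
Ȟ^0: (6−6)−0=0 ⇒ 0
Ȟ^1: (15−9)−6=0 plus torsion [2] ⇒ Z/2
Ȟ^2: (10−0)−9=1 ⇒ Z

Ȟ^0 = 0,  Ȟ^1 = Z/2,  Ȟ^2 = Z


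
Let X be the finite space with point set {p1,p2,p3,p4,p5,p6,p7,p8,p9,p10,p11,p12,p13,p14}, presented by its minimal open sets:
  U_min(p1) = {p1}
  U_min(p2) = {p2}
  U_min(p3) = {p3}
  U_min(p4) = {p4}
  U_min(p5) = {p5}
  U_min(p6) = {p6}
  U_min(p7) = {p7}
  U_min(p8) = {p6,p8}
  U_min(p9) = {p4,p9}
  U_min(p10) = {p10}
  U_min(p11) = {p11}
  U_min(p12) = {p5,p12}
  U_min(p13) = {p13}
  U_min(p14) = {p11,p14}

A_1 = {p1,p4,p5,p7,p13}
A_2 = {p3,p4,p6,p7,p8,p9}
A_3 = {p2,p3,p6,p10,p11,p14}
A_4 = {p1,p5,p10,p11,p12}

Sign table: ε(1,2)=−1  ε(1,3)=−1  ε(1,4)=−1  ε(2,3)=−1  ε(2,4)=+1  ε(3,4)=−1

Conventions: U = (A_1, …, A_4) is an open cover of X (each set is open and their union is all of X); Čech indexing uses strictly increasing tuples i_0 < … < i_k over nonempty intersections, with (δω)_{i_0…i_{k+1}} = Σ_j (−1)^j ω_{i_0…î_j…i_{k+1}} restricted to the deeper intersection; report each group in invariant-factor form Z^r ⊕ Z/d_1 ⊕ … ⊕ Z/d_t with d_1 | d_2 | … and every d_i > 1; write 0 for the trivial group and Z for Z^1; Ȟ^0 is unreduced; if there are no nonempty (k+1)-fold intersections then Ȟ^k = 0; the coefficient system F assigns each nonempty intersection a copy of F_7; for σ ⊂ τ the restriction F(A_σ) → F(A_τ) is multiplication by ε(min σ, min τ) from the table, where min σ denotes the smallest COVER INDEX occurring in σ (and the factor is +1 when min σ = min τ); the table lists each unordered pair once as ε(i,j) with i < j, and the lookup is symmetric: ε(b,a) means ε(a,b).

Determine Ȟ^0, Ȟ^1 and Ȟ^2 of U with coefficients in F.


nonempty intersections:
  A12={p4,p7} A14={p1,p5} A23={p3,p6} A34={p10,p11}
C dims 4,4; δ0: rk_F7 3
Ȟ^0: (4−3)−0=1 ⇒ Z/7
Ȟ^1: (4−0)−3=1 ⇒ Z/7
Ȟ^2: (0−0)−0=0 ⇒ 0

Ȟ^0(U;F) ≅ Z/7, Ȟ^1(U;F) ≅ Z/7, Ȟ^2(U;F) ≅ 0


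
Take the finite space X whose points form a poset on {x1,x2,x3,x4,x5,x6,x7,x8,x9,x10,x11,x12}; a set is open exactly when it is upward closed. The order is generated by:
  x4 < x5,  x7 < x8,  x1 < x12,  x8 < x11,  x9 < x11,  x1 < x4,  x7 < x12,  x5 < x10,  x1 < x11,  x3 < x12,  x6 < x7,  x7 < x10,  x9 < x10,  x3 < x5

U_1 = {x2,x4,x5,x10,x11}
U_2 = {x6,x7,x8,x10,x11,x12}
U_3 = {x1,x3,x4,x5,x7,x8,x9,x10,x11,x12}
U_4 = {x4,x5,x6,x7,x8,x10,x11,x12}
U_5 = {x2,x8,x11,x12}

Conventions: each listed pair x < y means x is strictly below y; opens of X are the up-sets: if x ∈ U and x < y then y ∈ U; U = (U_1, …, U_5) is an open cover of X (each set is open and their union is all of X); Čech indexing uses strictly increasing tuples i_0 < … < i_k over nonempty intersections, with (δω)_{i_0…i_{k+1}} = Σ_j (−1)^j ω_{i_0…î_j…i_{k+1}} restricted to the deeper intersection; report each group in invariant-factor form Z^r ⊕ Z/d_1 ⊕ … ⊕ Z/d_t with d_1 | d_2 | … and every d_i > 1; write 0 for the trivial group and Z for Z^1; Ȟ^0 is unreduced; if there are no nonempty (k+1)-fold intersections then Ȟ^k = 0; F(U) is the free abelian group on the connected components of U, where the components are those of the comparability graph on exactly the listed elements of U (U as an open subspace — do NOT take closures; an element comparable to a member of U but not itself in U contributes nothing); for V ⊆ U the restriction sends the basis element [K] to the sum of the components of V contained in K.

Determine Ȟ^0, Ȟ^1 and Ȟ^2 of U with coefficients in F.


Ȟ^0 ≅ Z^2, Ȟ^1 ≅ 0 and Ȟ^2 ≅ 0

nonempty overlaps:
  U12={x10,x11} U13={x4,x5,x10,x11} U14={x4,x5,x10,x11} U15={x2,x11} U23={x7,x8,x10,x11,x12} U24={x6,x7,x8,x10,x11,x12} U25={x8,x11,x12} U34={x4,x5,x7,x8,x10,x11,x12} U35={x8,x11,x12} U45={x8,x11,x12}
  U123={x10,x11} U124={x10,x11} U125={x11} U134={x4,x5,x10,x11} U135={x11} U145={x11} U234={x7,x8,x10,x11,x12} U235={x8,x11,x12} U245={x8,x11,x12} U345={x8,x11,x12}
  U1234={x10,x11} U1235={x11} U1245={x11} U1345={x11} U2345={x8,x11,x12}
  U12345={x11}
components per intersection:
  U1: {x2} {x4,x5,x10} {x11}
  U2: {x6,x7,x8,x10,x11,x12}
  U3: {x1,x3,x4,x5,x7,x8,x9,x10,x11,x12}
  U4: {x4,x5,x6,x7,x8,x10,x11,x12}
  U5: {x2} {x8,x11} {x12}
  U12: {x10} {x11}
  U13: {x4,x5,x10} {x11}
  U14: {x4,x5,x10} {x11}
  U15: {x2} {x11}
  U23: {x7,x8,x10,x11,x12}
  U24: {x6,x7,x8,x10,x11,x12}
  U25: {x8,x11} {x12}
  U34: {x4,x5,x7,x8,x10,x11,x12}
  U35: {x8,x11} {x12}
  U45: {x8,x11} {x12}
  U123: {x10} {x11}
  U124: {x10} {x11}
  U125: {x11}
  U134: {x4,x5,x10} {x11}
  U135: {x11}
  U145: {x11}
  U234: {x7,x8,x10,x11,x12}
  U235: {x8,x11} {x12}
  U245: {x8,x11} {x12}
  U345: {x8,x11} {x12}
  U1234: {x10} {x11}
  U1235: {x11}
  U1245: {x11}
  U1345: {x11}
  U2345: {x8,x11} {x12}
  U12345: {x11}
C dims 9,17,16,7; δ0: rk 7, SNF 1^7; δ1: rk 10, SNF 1^10; δ2: rk 6, SNF 1^6
degree 0: 9−7−0 = 2 → Ȟ^0 ≅ Z^2
degree 1: 17−10−7 = 0 → Ȟ^1 ≅ 0
degree 2: 16−6−10 = 0 → Ȟ^2 ≅ 0


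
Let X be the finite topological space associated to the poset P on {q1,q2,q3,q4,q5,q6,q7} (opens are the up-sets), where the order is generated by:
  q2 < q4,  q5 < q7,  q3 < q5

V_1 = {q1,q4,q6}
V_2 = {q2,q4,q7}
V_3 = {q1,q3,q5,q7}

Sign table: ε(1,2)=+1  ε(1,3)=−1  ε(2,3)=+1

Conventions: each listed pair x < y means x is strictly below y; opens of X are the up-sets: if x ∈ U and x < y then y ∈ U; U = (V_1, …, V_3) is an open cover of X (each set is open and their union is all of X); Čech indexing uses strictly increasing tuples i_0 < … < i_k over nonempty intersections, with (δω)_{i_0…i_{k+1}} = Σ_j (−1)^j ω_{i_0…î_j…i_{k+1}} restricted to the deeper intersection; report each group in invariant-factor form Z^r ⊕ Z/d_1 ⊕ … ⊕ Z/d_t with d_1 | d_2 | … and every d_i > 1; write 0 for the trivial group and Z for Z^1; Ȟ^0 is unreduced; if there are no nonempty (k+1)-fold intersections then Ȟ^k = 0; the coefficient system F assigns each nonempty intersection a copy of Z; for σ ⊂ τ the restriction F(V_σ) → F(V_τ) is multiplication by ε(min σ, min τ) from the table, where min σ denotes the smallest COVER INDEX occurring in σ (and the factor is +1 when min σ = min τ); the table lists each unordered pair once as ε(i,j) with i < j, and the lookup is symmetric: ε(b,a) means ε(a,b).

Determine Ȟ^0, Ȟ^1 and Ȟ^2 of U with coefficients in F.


nerve simplices:
  V12={q4} V13={q1} V23={q7}
C dims 3,3; δ0: rk 3, SNF 1^2·2
degree 0: 3−3−0 = 0 → Ȟ^0 ≅ 0
degree 1: 3−0−3 = 0 plus torsion [2] → Ȟ^1 ≅ Z/2
degree 2: 0−0−0 = 0 → Ȟ^2 ≅ 0

Ȟ^0(U;F) ≅ 0, Ȟ^1(U;F) ≅ Z/2, Ȟ^2(U;F) ≅ 0


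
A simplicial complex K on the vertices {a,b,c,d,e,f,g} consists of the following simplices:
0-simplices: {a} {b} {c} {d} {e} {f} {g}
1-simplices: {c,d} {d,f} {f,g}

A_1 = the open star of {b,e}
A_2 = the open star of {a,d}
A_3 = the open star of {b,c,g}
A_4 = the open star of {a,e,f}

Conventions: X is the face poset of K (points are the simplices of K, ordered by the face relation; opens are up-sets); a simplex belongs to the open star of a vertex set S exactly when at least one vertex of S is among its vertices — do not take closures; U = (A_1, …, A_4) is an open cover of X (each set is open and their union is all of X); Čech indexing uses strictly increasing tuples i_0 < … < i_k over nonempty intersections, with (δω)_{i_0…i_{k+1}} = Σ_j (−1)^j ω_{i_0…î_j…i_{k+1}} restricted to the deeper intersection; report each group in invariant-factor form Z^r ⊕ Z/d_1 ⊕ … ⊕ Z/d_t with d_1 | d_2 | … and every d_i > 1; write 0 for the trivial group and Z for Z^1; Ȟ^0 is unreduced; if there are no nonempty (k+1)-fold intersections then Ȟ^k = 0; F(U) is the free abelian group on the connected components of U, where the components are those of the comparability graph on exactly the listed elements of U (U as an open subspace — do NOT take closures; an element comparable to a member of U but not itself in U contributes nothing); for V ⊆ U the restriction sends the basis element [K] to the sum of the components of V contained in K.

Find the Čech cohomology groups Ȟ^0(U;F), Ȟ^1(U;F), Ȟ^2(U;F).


cover nerve:
  A1={{b},{e}} A2={{a},{d},{c,d},{d,f}} A3={{b},{c},{g},{c,d},{f,g}} A4={{a},{e},{f},{d,f},{f,g}}
  A13={{b}} A14={{e}} A23={{c,d}} A24={{a},{d,f}} A34={{f,g}}
components per intersection:
  A1: {{b}} {{e}}
  A2: {{a}} {{d},{c,d},{d,f}}
  A3: {{b}} {{c},{c,d}} {{g},{f,g}}
  A4: {{a}} {{e}} {{f},{d,f},{f,g}}
  A13: {{b}}
  A14: {{e}}
  A23: {{c,d}}
  A24: {{a}} {{d,f}}
  A34: {{f,g}}
C dims 10,6; δ0: rk 6, SNF 1^6
Ȟ^0: (10−6)−0=4 ⇒ Z^4
Ȟ^1: (6−0)−6=0 ⇒ 0
Ȟ^2: (0−0)−0=0 ⇒ 0

Ȟ^0 = Z^4, Ȟ^1 = 0 and Ȟ^2 = 0


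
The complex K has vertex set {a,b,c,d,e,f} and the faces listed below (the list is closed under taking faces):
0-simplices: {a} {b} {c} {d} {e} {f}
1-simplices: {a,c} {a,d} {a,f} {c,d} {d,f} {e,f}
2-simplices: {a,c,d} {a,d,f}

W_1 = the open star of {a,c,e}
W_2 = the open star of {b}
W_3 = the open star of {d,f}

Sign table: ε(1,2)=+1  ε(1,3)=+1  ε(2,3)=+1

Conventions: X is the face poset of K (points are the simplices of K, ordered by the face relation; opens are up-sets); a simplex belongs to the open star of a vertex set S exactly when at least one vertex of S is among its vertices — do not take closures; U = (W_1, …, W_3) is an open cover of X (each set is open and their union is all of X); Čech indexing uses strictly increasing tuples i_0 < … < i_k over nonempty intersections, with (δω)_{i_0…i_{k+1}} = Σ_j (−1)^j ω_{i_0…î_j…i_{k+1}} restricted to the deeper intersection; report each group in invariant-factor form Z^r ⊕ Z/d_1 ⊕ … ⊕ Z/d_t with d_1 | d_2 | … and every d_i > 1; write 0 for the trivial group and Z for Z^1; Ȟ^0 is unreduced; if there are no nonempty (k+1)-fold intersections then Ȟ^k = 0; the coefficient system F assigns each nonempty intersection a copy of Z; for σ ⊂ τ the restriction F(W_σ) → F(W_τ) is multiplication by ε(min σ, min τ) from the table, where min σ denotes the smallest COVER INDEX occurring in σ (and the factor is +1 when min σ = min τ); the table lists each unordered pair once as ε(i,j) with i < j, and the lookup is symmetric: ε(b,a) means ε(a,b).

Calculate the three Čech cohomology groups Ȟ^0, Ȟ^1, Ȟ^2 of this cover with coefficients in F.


Ȟ^0 ≅ Z^2, Ȟ^1 ≅ 0 and Ȟ^2 ≅ 0

nonempty overlaps:
  W1={{a},{c},{e},{a,c},{a,d},{a,f},{c,d},{e,f},{a,c,d},{a,d,f}} W2={{b}} W3={{d},{f},{a,d},{a,f},{c,d},{d,f},{e,f},{a,c,d},{a,d,f}}
  W13={{a,d},{a,f},{c,d},{e,f},{a,c,d},{a,d,f}}
C dims 3,1; δ0: rk 1, SNF 1^1
degree 0: 3−1−0 = 2 → Ȟ^0 ≅ Z^2
degree 1: 1−0−1 = 0 → Ȟ^1 ≅ 0
degree 2: 0−0−0 = 0 → Ȟ^2 ≅ 0


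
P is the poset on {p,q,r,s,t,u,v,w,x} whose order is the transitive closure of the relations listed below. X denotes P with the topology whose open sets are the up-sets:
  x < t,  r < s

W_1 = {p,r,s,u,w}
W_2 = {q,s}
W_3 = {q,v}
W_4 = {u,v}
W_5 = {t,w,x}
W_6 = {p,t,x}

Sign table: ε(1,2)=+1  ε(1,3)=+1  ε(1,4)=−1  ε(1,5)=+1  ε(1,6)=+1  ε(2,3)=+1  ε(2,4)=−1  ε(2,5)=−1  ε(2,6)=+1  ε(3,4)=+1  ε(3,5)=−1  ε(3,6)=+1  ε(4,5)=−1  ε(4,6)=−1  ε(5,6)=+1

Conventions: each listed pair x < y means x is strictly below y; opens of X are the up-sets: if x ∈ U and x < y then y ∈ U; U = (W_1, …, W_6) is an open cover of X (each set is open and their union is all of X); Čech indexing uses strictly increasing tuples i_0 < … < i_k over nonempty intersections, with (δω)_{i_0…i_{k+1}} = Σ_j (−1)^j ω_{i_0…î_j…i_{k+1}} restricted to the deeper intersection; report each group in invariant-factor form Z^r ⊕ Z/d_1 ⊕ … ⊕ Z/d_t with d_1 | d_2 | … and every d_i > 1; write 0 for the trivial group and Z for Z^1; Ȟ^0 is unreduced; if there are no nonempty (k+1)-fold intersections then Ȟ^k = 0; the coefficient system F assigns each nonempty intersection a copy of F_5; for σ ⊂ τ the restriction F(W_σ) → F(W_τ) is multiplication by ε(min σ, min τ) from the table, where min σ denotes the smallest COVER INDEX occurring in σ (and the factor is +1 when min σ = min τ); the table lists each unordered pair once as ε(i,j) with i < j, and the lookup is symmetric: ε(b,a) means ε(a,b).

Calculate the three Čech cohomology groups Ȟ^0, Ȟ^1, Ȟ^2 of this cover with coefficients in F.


Ȟ^0 = 0, Ȟ^1 = Z/5 and Ȟ^2 = 0

nonempty intersections:
  W12={s} W14={u} W15={w} W16={p} W23={q} W34={v} W56={t,x}
C dims 6,7; δ0: rk_F5 6
Ȟ^0: (6−6)−0=0 ⇒ 0
Ȟ^1: (7−0)−6=1 ⇒ Z/5
Ȟ^2: (0−0)−0=0 ⇒ 0
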